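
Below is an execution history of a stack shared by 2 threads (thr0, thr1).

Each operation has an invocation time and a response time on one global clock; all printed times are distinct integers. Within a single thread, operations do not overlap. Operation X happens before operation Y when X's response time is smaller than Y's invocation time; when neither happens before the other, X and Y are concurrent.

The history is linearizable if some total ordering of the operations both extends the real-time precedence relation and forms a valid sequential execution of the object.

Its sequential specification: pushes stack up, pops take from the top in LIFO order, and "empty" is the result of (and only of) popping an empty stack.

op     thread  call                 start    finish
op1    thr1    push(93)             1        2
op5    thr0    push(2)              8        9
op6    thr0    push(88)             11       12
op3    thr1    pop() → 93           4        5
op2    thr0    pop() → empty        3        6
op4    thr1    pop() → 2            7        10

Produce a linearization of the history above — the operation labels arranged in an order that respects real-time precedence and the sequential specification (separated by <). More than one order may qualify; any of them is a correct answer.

1. op1 push(93), leaving stack <93>
2. op3 pop() → 93, leaving stack <>
3. op2 pop() → empty, leaving stack <>
4. op5 push(2), leaving stack <2>
5. op4 pop() → 2, leaving stack <>
6. op6 push(88), leaving stack <88>

op1 < op3 < op2 < op5 < op4 < op6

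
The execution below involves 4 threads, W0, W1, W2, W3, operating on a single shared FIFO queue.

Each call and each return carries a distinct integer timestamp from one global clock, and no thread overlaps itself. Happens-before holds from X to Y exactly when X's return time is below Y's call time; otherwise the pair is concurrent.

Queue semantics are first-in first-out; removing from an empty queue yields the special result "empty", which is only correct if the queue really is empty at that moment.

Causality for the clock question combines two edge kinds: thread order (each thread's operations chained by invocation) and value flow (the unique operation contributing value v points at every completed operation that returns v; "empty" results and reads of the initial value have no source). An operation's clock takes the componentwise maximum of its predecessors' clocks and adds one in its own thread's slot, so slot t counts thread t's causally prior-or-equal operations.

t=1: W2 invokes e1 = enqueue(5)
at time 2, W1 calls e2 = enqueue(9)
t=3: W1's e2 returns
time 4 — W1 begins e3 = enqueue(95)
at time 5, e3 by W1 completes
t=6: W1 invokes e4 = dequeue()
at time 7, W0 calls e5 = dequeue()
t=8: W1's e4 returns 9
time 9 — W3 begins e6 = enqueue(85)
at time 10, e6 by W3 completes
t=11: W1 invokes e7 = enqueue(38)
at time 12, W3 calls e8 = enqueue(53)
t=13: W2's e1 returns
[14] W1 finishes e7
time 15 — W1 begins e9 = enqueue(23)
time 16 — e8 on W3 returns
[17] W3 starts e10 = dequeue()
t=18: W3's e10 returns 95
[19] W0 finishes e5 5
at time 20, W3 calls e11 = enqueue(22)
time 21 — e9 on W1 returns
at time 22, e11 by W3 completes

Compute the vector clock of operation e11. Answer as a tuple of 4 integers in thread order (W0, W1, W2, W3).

(0, 2, 0, 4)

e6 (invocation 9): nothing precedes it; W3's component alone gives (0, 0, 0, 1)
e1 (invocation 1): nothing precedes it; W2's component alone gives (0, 0, 1, 0)
e2 (invocation 2): nothing precedes it; W1's component alone gives (0, 1, 0, 0)
invoked at 12, e8 merges VC(e6)=(0, 0, 0, 1) and bumps W3's slot → (0, 0, 0, 2)
invoked at 4, e3 merges VC(e2)=(0, 1, 0, 0) and bumps W1's slot → (0, 2, 0, 0)
invoked at 7, e5 merges VC(e1)=(0, 0, 1, 0) and bumps W0's slot → (1, 0, 1, 0)
invoked at 6, e4 merges VC(e2)=(0, 1, 0, 0), VC(e3)=(0, 2, 0, 0) and bumps W1's slot → (0, 3, 0, 0)
invoked at 11, e7 merges VC(e4)=(0, 3, 0, 0) and bumps W1's slot → (0, 4, 0, 0)
invoked at 17, e10 merges VC(e3)=(0, 2, 0, 0), VC(e8)=(0, 0, 0, 2) and bumps W3's slot → (0, 2, 0, 3)
invoked at 15, e9 merges VC(e7)=(0, 4, 0, 0) and bumps W1's slot → (0, 5, 0, 0)
invoked at 20, e11 merges VC(e10)=(0, 2, 0, 3) and bumps W3's slot → (0, 2, 0, 4)
target: VC(e11) = (0, 2, 0, 4)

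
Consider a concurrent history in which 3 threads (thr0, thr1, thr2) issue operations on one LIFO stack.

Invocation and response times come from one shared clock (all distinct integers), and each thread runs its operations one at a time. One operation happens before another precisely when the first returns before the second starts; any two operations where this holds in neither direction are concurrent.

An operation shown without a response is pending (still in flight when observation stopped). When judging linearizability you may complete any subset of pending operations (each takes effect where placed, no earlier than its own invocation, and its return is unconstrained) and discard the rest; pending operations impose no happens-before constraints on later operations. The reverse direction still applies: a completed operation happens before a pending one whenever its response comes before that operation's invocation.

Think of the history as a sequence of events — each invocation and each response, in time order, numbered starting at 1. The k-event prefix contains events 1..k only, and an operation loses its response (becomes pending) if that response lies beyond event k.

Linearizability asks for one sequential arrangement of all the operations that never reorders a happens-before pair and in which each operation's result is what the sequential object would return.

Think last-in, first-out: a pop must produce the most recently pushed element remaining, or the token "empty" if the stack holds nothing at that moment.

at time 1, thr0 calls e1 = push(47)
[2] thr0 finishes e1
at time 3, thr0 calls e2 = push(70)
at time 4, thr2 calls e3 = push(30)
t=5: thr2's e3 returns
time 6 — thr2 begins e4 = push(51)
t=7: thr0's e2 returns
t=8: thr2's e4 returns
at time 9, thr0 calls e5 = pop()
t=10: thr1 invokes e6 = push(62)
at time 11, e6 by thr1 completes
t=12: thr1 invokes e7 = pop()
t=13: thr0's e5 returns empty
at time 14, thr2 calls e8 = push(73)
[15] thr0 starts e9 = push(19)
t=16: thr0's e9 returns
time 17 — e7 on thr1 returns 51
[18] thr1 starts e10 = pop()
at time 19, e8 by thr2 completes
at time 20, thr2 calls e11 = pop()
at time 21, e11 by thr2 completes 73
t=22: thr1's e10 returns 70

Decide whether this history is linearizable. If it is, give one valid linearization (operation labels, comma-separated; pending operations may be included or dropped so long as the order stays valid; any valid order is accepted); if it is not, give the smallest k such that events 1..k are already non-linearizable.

prefix check: 1..12 passes, 1..13 fails once e5's time-13 response joins
checked exhaustively: 6 real-time-consistent orders of 6 completed operations, zero legal LIFO stack replays
no escape via the 1 pending operation (e7): every completion choice fails
one such order, e1, e2, e3, e4, e5, e6 (pending dropped), breaks at step 5 where e5 pop() → empty is illegal
one such order, e1, e2, e3, e4, e6, e5 (pending dropped), breaks at step 6 where e5 pop() → empty is illegal

not linearizable — minimal violating prefix: 13 events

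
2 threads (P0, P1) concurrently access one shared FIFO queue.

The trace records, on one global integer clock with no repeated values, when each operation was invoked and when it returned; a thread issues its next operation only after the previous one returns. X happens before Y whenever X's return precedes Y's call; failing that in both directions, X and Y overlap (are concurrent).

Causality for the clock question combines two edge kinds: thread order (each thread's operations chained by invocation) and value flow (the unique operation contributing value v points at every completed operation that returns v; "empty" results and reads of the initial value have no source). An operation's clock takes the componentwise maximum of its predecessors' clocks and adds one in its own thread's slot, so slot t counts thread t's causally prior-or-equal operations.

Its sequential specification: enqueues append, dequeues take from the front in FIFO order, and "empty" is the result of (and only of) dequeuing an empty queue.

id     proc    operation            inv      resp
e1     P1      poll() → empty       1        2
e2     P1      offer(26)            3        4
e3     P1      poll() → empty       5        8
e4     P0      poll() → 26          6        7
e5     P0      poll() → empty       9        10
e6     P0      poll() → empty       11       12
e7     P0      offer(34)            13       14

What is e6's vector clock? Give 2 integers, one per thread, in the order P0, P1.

root op e1, invoked 1: fresh clock plus P1's own tick → (0, 1)
e2 (invocation 3): componentwise max over VC(e1)=(0, 1), +1 at P1, giving (0, 2)
e3 (invocation 5): componentwise max over VC(e2)=(0, 2), +1 at P1, giving (0, 3)
e4 (invocation 6): componentwise max over VC(e2)=(0, 2), +1 at P0, giving (1, 2)
e5 (invocation 9): componentwise max over VC(e4)=(1, 2), +1 at P0, giving (2, 2)
e6 (invocation 11): componentwise max over VC(e5)=(2, 2), +1 at P0, giving (3, 2)
e7 (invocation 13): componentwise max over VC(e6)=(3, 2), +1 at P0, giving (4, 2)
target: VC(e6) = (3, 2)

(3, 2)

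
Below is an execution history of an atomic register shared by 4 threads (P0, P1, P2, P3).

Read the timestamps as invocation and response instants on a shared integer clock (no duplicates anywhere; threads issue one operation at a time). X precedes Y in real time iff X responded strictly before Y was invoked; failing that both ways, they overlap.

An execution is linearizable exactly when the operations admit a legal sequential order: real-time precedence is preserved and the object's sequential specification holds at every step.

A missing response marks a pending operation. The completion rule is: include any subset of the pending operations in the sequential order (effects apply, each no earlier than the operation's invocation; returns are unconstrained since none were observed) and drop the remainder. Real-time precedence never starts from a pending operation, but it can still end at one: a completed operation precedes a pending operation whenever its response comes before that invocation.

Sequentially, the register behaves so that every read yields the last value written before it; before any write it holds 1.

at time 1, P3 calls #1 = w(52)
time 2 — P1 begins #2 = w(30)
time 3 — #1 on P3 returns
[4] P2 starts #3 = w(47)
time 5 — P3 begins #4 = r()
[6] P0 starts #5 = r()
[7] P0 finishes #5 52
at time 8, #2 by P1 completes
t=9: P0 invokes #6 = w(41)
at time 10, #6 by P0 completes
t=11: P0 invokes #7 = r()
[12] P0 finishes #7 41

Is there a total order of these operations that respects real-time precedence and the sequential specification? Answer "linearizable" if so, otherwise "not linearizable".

one valid linearization: #1, #4, #5, #2, #3, #6, #7
1. #1 w(52), leaving value 52
2. #4 r() (pending, included), leaving value 52
3. #5 r() → 52, leaving value 52
4. #2 w(30), leaving value 30
5. #3 w(47) (pending, included), leaving value 47
6. #6 w(41), leaving value 41
7. #7 r() → 41, leaving value 41

linearizable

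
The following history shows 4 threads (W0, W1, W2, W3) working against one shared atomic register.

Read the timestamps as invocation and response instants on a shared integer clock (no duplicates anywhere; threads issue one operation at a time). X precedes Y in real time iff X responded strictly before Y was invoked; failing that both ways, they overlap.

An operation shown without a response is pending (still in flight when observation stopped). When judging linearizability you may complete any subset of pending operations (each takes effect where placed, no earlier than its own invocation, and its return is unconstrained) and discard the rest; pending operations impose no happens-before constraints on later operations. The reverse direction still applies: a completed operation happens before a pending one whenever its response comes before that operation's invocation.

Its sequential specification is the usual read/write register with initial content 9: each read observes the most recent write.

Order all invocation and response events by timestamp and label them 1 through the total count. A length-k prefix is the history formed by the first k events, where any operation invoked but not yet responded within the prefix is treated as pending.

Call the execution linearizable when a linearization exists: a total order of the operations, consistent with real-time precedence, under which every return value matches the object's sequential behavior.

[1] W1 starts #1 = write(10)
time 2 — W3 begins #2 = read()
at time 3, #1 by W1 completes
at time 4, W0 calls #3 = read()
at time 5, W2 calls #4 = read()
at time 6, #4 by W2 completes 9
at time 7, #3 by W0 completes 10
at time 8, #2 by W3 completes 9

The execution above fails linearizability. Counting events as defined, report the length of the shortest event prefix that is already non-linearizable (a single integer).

6

events 1..5 are linearizable, e.g. via #1:
1. #1 write(10), leaving value 10
event 6 — #4's response, time 6 — after it, nothing linearizes
completion choices over the 2 pending operations (#2, #3) were checked; none helps
e.g. #1, #4 (pending dropped): illegal at step 2, since #4 read() → 9 cannot apply there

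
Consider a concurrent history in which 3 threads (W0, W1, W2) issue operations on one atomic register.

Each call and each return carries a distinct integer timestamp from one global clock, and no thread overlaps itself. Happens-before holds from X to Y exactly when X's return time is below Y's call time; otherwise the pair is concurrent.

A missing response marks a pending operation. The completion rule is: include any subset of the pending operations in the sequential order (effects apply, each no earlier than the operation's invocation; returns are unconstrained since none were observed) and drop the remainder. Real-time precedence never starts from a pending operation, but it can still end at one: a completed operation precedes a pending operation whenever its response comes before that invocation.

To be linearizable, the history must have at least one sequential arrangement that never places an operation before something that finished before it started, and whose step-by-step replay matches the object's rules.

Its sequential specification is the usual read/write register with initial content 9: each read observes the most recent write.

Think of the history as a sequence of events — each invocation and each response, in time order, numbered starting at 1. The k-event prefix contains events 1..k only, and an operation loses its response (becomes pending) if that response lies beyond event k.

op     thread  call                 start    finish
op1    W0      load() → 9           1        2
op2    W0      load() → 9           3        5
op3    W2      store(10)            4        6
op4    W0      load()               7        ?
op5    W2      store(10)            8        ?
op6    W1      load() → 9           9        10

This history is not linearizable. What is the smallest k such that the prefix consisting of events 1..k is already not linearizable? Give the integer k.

a valid linearization of events 1..9 exists, for instance op1, op2, op3:
1. op1 load() → 9, leaving value 9
2. op2 load() → 9, leaving value 9
3. op3 store(10), leaving value 10
include event 10 — op6 responding at 10 — and every candidate order breaks
including or dropping the 2 pending operations (op4, op5) in any combination fails
e.g. op1, op2, op3, op6 (pending dropped): illegal at step 4, since op6 load() → 9 cannot apply there
e.g. op1, op3, op2, op6 (pending dropped): illegal at step 3, since op2 load() → 9 cannot apply there

10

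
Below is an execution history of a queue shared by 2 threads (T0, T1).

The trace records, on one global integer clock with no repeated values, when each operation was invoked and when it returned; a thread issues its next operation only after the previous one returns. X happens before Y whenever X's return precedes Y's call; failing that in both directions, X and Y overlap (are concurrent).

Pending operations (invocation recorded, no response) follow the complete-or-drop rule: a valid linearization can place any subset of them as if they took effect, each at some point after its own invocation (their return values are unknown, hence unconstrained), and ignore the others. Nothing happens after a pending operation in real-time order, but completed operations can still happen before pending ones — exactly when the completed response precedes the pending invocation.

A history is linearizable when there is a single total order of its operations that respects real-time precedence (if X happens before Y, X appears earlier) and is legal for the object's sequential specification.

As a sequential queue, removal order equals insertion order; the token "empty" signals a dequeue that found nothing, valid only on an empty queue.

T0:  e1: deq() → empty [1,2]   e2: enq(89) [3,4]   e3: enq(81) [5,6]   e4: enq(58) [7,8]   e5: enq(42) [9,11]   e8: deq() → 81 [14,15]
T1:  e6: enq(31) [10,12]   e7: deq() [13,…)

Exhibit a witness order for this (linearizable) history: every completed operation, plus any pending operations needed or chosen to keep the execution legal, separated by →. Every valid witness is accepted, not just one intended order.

e1 → e2 → e3 → e4 → e5 → e6 → e7 → e8

1. e1 deq() → empty, leaving queue <>
2. e2 enq(89), leaving queue <89>
3. e3 enq(81), leaving queue <89,81>
4. e4 enq(58), leaving queue <89,81,58>
5. e5 enq(42), leaving queue <89,81,58,42>
6. e6 enq(31), leaving queue <89,81,58,42,31>
7. e7 deq() (pending, included), leaving queue <81,58,42,31>
8. e8 deq() → 81, leaving queue <58,42,31>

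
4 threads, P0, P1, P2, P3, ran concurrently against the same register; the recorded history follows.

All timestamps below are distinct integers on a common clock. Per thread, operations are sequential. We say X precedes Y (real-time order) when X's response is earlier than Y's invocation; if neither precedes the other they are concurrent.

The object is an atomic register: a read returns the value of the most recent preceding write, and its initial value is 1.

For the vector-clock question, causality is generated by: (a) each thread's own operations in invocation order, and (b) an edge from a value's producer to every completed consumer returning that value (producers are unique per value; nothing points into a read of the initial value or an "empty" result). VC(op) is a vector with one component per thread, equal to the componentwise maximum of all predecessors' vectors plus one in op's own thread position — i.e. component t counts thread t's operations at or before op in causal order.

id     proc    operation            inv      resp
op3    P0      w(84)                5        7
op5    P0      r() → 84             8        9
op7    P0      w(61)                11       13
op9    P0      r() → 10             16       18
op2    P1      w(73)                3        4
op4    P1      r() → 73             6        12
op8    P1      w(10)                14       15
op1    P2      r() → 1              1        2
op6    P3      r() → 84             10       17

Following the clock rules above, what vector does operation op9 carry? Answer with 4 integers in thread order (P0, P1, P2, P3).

op1 (invocation 1): nothing precedes it; P2's component alone gives (0, 0, 1, 0)
op2 (invocation 3): nothing precedes it; P1's component alone gives (0, 1, 0, 0)
op3 (invocation 5): nothing precedes it; P0's component alone gives (1, 0, 0, 0)
op4 (invocation 6): componentwise max over VC(op2)=(0, 1, 0, 0), +1 at P1, giving (0, 2, 0, 0)
op6 (invocation 10): componentwise max over VC(op3)=(1, 0, 0, 0), +1 at P3, giving (1, 0, 0, 1)
op5 (invocation 8): componentwise max over VC(op3)=(1, 0, 0, 0), +1 at P0, giving (2, 0, 0, 0)
op8 (invocation 14): componentwise max over VC(op4)=(0, 2, 0, 0), +1 at P1, giving (0, 3, 0, 0)
op7 (invocation 11): componentwise max over VC(op5)=(2, 0, 0, 0), +1 at P0, giving (3, 0, 0, 0)
op9 (invocation 16): componentwise max over VC(op7)=(3, 0, 0, 0), VC(op8)=(0, 3, 0, 0), +1 at P0, giving (4, 3, 0, 0)
target: VC(op9) = (4, 3, 0, 0)

(4, 3, 0, 0)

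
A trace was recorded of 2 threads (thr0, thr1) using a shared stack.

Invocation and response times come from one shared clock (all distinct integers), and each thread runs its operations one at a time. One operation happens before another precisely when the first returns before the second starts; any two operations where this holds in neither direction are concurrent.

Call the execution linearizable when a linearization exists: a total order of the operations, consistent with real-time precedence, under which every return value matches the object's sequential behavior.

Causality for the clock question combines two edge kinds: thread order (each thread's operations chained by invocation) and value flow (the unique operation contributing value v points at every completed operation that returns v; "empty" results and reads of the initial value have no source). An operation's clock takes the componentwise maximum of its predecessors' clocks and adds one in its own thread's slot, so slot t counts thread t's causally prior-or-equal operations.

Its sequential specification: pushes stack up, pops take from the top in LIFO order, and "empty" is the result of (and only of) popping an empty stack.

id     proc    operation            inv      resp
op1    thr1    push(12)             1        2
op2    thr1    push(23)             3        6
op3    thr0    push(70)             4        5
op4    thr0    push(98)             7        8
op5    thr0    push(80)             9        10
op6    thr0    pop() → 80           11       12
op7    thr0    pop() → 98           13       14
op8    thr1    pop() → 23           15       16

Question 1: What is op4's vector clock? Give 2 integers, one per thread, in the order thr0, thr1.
(2, 0)

VC(op1, invoked at 1): no causal predecessors; +1 on thr1 → (0, 1)
VC(op3, invoked at 4): no causal predecessors; +1 on thr0 → (1, 0)
op2 (invocation 3): componentwise max over VC(op1)=(0, 1), +1 at thr1, giving (0, 2)
op4 (invocation 7): componentwise max over VC(op3)=(1, 0), +1 at thr0, giving (2, 0)
op8 (invocation 15): componentwise max over VC(op2)=(0, 2), +1 at thr1, giving (0, 3)
op5 (invocation 9): componentwise max over VC(op4)=(2, 0), +1 at thr0, giving (3, 0)
op6 (invocation 11): componentwise max over VC(op5)=(3, 0), +1 at thr0, giving (4, 0)
op7 (invocation 13): componentwise max over VC(op4)=(2, 0), VC(op6)=(4, 0), +1 at thr0, giving (5, 0)
target: VC(op4) = (2, 0)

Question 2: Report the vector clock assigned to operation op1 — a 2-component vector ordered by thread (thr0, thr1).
(0, 1)

op1, invoked 1, has no incoming edges; only thr1's bump applies → (0, 1)
op3, invoked 4, has no incoming edges; only thr0's bump applies → (1, 0)
merge at op2 (invoked 3): VC(op1)=(0, 1), own-thread bump on thr1 → (0, 2)
merge at op4 (invoked 7): VC(op3)=(1, 0), own-thread bump on thr0 → (2, 0)
merge at op8 (invoked 15): VC(op2)=(0, 2), own-thread bump on thr1 → (0, 3)
merge at op5 (invoked 9): VC(op4)=(2, 0), own-thread bump on thr0 → (3, 0)
merge at op6 (invoked 11): VC(op5)=(3, 0), own-thread bump on thr0 → (4, 0)
merge at op7 (invoked 13): VC(op4)=(2, 0), VC(op6)=(4, 0), own-thread bump on thr0 → (5, 0)
target: VC(op1) = (0, 1)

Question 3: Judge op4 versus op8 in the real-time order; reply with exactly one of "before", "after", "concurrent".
before

op4 spans [7,8], op8 spans [15,16]
resp(op4)=8 < inv(op8)=15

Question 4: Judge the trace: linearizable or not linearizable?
linearizable

a witness: op1, op3, op2, op4, op5, op6, op7, op8
1. op1 push(12), leaving stack <12>
2. op3 push(70), leaving stack <12,70>
3. op2 push(23), leaving stack <12,70,23>
4. op4 push(98), leaving stack <12,70,23,98>
5. op5 push(80), leaving stack <12,70,23,98,80>
6. op6 pop() → 80, leaving stack <12,70,23,98>
7. op7 pop() → 98, leaving stack <12,70,23>
8. op8 pop() → 23, leaving stack <12,70>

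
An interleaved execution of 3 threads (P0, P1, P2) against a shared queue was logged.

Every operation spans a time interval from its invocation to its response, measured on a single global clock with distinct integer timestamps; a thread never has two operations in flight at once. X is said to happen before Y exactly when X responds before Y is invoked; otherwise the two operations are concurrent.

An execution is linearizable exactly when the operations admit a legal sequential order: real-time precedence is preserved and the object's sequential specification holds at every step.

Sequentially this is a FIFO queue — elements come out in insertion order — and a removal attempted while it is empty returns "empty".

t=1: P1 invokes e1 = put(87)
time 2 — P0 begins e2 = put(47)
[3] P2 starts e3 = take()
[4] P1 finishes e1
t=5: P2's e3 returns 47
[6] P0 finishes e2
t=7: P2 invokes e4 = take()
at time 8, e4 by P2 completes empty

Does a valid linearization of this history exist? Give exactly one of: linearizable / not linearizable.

through event 7 a valid linearization exists; event 8 (e4 responding at time 8) ends that
all 6 real-time-respecting orders fail — 4 completed queue operations, no legal replay
sample order e1, e2, e3, e4 stalls at step 3 — e3 take() → 47 has no legal effect
sample order e1, e3, e2, e4 stalls at step 2 — e3 take() → 47 has no legal effect

not linearizable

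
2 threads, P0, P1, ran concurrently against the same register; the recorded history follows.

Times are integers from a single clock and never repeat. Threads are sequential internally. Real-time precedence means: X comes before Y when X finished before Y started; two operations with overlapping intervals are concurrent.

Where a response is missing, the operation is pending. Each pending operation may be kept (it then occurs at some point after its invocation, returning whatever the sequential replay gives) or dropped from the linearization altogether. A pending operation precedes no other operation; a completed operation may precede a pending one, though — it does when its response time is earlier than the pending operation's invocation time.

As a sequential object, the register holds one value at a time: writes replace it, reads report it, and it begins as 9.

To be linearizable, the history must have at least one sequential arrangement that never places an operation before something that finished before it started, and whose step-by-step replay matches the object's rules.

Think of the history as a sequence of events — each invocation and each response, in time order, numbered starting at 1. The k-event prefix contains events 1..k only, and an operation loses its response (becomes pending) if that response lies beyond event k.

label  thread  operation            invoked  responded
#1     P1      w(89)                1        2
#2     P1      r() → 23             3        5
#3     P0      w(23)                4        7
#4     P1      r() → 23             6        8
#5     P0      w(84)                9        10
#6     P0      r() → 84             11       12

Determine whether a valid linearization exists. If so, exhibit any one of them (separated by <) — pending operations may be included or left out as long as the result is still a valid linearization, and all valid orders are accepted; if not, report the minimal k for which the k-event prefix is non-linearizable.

linearizable — witness: #1 < #3 < #2 < #4 < #5 < #6

step 1: #1 w(89) — value 89
step 2: #3 w(23) — value 23
step 3: #2 r() → 23 — value 23
step 4: #4 r() → 23 — value 23
step 5: #5 w(84) — value 84
step 6: #6 r() → 84 — value 84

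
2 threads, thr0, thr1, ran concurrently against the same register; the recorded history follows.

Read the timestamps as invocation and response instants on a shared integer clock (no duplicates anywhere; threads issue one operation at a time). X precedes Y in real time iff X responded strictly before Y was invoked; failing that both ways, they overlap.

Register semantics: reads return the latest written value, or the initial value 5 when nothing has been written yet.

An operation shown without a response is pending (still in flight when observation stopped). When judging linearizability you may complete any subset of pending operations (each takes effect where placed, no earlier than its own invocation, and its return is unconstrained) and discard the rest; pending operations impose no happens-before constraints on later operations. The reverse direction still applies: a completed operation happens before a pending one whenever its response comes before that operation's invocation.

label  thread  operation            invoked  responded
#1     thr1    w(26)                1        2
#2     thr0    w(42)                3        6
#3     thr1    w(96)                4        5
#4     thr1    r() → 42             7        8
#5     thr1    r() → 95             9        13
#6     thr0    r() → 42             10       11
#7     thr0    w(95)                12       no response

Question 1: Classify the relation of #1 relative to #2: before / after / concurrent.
#1 spans [1,2], #2 spans [3,6]
resp(#1)=2 < inv(#2)=3

before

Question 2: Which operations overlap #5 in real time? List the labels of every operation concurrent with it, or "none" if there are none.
#5 runs from 9 to 13; window-overlapping ops are concurrent
#1 [1,2]: before
#2 [3,6]: before
#3 [4,5]: before
#4 [7,8]: before
#6 [10,11]: concurrent
#7 [12,…): concurrent

#6, #7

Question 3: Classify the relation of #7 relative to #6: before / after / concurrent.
#7 spans [12,…), #6 spans [10,11]
resp(#6)=11 < inv(#7)=12

after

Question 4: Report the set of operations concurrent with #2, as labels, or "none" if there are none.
concurrent with #2 ([3,6]): every op whose interval crosses 3..6
#1 [1,2]: before
#3 [4,5]: concurrent
#4 [7,8]: after
#5 [9,13]: after
#6 [10,11]: after
#7 [12,…): after

#3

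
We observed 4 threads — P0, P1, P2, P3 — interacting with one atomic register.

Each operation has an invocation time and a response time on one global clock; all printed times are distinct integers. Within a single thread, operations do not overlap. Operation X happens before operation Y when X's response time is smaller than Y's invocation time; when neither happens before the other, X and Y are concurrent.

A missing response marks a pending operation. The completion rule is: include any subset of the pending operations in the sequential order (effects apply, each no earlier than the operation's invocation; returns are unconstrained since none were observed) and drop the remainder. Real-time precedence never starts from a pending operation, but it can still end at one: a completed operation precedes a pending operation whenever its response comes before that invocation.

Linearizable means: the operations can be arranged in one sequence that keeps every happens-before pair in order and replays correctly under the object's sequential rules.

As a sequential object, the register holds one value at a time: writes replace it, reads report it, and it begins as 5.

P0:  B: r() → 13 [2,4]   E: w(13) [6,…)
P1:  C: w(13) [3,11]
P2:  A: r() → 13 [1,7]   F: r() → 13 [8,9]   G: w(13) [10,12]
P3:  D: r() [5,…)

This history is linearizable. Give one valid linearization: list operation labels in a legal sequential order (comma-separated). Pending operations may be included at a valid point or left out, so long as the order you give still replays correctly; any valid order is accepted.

C, A, B, D, E, F, G

step 1: C w(13) — value 13
step 2: A r() → 13 — value 13
step 3: B r() → 13 — value 13
step 4: D r() (pending, included) — value 13
step 5: E w(13) (pending, included) — value 13
step 6: F r() → 13 — value 13
step 7: G w(13) — value 13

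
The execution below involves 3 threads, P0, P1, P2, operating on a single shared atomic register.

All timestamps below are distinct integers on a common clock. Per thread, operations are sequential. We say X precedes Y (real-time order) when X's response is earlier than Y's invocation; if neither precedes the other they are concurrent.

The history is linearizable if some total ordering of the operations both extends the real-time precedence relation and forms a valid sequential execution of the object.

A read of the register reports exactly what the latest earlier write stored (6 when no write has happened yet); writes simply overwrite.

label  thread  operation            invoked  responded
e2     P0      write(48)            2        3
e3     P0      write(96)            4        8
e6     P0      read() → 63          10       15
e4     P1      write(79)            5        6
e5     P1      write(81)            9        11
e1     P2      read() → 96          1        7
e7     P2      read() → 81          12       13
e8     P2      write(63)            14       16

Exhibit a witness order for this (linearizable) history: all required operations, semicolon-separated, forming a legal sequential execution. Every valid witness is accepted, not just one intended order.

e2; e3; e1; e4; e5; e7; e8; e6

step 1: e2 write(48) — value 48
step 2: e3 write(96) — value 96
step 3: e1 read() → 96 — value 96
step 4: e4 write(79) — value 79
step 5: e5 write(81) — value 81
step 6: e7 read() → 81 — value 81
step 7: e8 write(63) — value 63
step 8: e6 read() → 63 — value 63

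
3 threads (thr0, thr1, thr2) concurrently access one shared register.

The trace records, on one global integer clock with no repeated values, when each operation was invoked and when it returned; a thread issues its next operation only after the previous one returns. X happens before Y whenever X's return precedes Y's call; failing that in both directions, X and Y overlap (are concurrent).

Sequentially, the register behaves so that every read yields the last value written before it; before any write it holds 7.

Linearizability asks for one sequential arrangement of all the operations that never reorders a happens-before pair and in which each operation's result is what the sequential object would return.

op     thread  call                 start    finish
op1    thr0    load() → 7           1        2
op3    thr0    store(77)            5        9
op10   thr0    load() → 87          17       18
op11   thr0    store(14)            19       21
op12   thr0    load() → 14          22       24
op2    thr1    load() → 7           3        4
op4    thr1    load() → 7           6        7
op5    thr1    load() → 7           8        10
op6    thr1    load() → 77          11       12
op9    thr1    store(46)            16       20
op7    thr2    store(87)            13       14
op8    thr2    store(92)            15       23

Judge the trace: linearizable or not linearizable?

a witness: op1, op2, op4, op5, op3, op6, op7, op10, op8, op9, op11, op12
after step 1 (op1 load() → 7): value 7
after step 2 (op2 load() → 7): value 7
after step 3 (op4 load() → 7): value 7
after step 4 (op5 load() → 7): value 7
after step 5 (op3 store(77)): value 77
after step 6 (op6 load() → 77): value 77
after step 7 (op7 store(87)): value 87
after step 8 (op10 load() → 87): value 87
after step 9 (op8 store(92)): value 92
after step 10 (op9 store(46)): value 46
after step 11 (op11 store(14)): value 14
after step 12 (op12 load() → 14): value 14

linearizable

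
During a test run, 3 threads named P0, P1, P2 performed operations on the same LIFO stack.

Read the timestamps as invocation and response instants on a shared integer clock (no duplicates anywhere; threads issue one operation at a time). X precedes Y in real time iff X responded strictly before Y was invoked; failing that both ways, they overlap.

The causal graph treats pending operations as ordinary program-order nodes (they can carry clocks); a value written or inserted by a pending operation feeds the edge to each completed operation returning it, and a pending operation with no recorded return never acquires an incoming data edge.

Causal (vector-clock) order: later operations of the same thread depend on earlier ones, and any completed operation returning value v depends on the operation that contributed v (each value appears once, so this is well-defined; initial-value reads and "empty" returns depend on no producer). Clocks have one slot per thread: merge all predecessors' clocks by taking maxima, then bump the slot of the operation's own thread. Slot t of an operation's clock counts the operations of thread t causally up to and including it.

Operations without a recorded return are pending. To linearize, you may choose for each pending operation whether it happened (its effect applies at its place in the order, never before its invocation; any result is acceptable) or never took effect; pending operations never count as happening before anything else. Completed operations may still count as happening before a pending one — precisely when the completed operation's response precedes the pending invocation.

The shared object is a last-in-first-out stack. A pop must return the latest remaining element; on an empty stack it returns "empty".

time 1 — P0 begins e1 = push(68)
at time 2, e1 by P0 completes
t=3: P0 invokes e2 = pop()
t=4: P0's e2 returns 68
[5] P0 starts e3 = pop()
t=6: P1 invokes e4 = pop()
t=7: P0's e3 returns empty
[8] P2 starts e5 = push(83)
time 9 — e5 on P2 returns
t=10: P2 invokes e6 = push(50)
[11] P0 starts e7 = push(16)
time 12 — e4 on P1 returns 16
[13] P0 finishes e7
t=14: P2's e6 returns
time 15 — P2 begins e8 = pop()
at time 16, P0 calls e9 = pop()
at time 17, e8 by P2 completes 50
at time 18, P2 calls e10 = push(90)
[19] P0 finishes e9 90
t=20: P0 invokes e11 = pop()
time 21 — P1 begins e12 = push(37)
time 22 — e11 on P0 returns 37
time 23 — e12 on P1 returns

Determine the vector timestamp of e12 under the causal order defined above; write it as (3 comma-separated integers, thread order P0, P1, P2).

(4, 2, 0)

VC(e5, invoked at 8): no causal predecessors; +1 on P2 → (0, 0, 1)
VC(e1, invoked at 1): no causal predecessors; +1 on P0 → (1, 0, 0)
VC(e6, invoked at 10): max of VC(e5)=(0, 0, 1), then +1 on thread P2 → (0, 0, 2)
VC(e2, invoked at 3): max of VC(e1)=(1, 0, 0), then +1 on thread P0 → (2, 0, 0)
VC(e8, invoked at 15): max of VC(e6)=(0, 0, 2), then +1 on thread P2 → (0, 0, 3)
VC(e3, invoked at 5): max of VC(e2)=(2, 0, 0), then +1 on thread P0 → (3, 0, 0)
VC(e10, invoked at 18): max of VC(e8)=(0, 0, 3), then +1 on thread P2 → (0, 0, 4)
VC(e7, invoked at 11): max of VC(e3)=(3, 0, 0), then +1 on thread P0 → (4, 0, 0)
VC(e4, invoked at 6): max of VC(e7)=(4, 0, 0), then +1 on thread P1 → (4, 1, 0)
VC(e12, invoked at 21): max of VC(e4)=(4, 1, 0), then +1 on thread P1 → (4, 2, 0)
VC(e9, invoked at 16): max of VC(e7)=(4, 0, 0), VC(e10)=(0, 0, 4), then +1 on thread P0 → (5, 0, 4)
VC(e11, invoked at 20): max of VC(e9)=(5, 0, 4), VC(e12)=(4, 2, 0), then +1 on thread P0 → (6, 2, 4)
target: VC(e12) = (4, 2, 0)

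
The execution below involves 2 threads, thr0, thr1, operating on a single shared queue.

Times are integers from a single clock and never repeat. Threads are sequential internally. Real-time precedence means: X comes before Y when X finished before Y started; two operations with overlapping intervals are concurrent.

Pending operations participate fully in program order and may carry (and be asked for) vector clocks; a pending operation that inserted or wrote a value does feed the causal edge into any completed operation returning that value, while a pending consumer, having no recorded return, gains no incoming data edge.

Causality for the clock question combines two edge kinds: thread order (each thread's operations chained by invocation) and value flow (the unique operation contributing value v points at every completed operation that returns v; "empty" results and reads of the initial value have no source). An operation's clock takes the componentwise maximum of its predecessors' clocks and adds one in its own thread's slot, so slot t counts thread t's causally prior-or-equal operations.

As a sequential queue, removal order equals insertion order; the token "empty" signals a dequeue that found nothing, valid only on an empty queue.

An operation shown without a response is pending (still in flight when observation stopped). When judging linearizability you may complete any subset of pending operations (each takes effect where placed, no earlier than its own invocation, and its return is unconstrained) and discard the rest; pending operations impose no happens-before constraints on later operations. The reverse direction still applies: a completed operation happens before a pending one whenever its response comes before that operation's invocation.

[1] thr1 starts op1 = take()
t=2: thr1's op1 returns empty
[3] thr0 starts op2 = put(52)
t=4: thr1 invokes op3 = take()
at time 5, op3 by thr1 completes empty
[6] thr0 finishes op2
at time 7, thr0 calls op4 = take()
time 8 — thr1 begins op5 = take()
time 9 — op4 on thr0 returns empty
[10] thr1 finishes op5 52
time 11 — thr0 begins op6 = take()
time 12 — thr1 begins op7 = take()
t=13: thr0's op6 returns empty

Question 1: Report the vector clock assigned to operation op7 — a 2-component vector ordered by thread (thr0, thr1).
no predecessors for op1 (invoked 1): thr1 increments from zero → (0, 1)
no predecessors for op2 (invoked 3): thr0 increments from zero → (1, 0)
op3 (invocation 4): componentwise max over VC(op1)=(0, 1), +1 at thr1, giving (0, 2)
op4 (invocation 7): componentwise max over VC(op2)=(1, 0), +1 at thr0, giving (2, 0)
op6 (invocation 11): componentwise max over VC(op4)=(2, 0), +1 at thr0, giving (3, 0)
op5 (invocation 8): componentwise max over VC(op2)=(1, 0), VC(op3)=(0, 2), +1 at thr1, giving (1, 3)
op7 (invocation 12): componentwise max over VC(op5)=(1, 3), +1 at thr1, giving (1, 4)
target: VC(op7) = (1, 4)

(1, 4)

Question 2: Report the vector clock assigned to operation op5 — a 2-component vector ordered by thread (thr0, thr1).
root op op1, invoked 1: fresh clock plus thr1's own tick → (0, 1)
root op op2, invoked 3: fresh clock plus thr0's own tick → (1, 0)
from VC(op1)=(0, 1), op3 (invoked 4) maxes components and bumps thr1 → (0, 2)
from VC(op2)=(1, 0), op4 (invoked 7) maxes components and bumps thr0 → (2, 0)
from VC(op4)=(2, 0), op6 (invoked 11) maxes components and bumps thr0 → (3, 0)
from VC(op2)=(1, 0), VC(op3)=(0, 2), op5 (invoked 8) maxes components and bumps thr1 → (1, 3)
from VC(op5)=(1, 3), op7 (invoked 12) maxes components and bumps thr1 → (1, 4)
target: VC(op5) = (1, 3)

(1, 3)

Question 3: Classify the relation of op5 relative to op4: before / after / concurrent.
op5 spans [8,10], op4 spans [7,9]
the intervals overlap in both directions

concurrent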